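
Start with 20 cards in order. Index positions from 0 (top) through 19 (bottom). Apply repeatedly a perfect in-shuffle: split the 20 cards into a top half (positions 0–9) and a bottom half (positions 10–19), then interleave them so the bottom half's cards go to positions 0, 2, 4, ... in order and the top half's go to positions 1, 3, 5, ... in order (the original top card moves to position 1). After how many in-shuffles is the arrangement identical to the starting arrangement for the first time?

The in-shuffle permutes the 20 positions with cycle lengths [2, 3, 3, 6, 6].
Every card is home exactly when every cycle has completed a whole number of laps, i.e. after lcm(2, 3, 6) = 6 in-shuffles.

6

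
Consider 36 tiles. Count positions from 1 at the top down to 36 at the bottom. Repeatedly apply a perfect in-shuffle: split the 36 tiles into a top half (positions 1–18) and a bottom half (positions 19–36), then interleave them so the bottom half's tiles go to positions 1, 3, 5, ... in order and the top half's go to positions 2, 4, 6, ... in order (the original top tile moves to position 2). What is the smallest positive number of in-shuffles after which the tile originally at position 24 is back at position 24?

36

Follow position 24 under repeated in-shuffles:
24 → 11 → 22 → 7 → 14 → 28 → 19 → 1 → ... → 24 (length 36)
It first returns after 36 in-shuffles.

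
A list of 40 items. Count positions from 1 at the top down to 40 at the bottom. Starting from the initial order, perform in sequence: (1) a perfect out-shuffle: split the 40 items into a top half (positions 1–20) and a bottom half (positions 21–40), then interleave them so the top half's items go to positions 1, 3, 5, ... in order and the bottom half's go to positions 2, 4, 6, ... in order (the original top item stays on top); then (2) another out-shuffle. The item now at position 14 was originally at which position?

Undo the operations in reverse order, starting from position 14:
  undo op 2 (out-shuffle, from bottom half): 14 ← 27
  undo op 1 (out-shuffle, from top half): 27 ← 14
So the item at position 14 came from original position 14.

14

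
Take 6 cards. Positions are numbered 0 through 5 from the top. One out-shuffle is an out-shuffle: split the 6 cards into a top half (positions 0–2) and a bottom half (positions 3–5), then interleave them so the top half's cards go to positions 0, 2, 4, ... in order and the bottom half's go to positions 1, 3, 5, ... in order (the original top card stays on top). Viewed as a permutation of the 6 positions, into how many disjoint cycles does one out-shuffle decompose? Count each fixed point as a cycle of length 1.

Trace each unvisited position around until it returns:
(0) (1 2 4 3) (5)
3 cycles in total.

3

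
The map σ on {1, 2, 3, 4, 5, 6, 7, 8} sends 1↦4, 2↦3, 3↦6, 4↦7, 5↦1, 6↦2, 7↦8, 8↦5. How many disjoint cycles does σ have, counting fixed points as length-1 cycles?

2

Cycle decomposition: (1 4 7 8 5) (2 3 6).
2 cycles.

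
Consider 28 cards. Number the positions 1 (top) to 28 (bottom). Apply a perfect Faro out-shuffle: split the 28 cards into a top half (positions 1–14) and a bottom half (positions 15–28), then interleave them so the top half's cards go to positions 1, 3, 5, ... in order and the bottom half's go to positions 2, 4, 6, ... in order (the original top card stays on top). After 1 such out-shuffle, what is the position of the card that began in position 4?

Track the card's position through each out-shuffle:
4 → 7

7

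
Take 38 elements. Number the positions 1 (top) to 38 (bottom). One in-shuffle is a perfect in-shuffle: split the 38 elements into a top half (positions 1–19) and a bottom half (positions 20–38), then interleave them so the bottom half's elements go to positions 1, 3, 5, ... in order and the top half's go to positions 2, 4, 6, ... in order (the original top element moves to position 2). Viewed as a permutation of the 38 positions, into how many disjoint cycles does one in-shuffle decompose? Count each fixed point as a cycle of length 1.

4

Trace each unvisited position around until it returns:
(1 2 4 8 16 32 ... len 12) (3 6 12 24 9 18 ... len 12) (7 14 28 17 34 29 ... len 12) (13 26)
4 cycles in total.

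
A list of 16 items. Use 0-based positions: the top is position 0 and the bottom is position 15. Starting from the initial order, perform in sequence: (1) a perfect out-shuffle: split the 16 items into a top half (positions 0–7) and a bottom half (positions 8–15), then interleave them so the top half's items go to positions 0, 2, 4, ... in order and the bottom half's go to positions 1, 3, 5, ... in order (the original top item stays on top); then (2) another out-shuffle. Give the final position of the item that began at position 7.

13

Track the item from position 7 forward through each operation:
  after op 1 (out-shuffle): 7 → 14
  after op 2 (out-shuffle): 14 → 13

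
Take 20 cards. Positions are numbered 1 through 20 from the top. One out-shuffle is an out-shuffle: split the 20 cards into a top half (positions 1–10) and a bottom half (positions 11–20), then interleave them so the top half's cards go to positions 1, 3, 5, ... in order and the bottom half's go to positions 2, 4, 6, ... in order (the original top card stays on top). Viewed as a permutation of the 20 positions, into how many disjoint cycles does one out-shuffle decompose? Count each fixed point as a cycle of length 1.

3

Trace each unvisited position around until it returns:
(1) (2 3 5 9 17 14 ... len 18) (20)
3 cycles in total.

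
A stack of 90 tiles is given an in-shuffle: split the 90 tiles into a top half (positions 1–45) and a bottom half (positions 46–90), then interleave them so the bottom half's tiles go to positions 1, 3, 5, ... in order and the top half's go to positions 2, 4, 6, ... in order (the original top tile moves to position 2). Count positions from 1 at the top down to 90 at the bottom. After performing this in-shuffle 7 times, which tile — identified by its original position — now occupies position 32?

23

Work backwards from position 32, undoing one in-shuffle at a time:
32 ← 16 ← 8 ← 4 ← 2 ← 1 ← 46 ← 23
So the tile now at position 32 started at position 23.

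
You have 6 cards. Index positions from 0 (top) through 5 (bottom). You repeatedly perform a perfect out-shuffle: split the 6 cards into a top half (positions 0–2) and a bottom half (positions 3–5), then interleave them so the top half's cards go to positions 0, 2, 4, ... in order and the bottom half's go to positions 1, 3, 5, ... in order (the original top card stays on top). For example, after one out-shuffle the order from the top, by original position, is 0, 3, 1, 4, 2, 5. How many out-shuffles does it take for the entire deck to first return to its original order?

4

The out-shuffle permutes the 6 positions with cycle lengths [1, 1, 4].
Every card is home exactly when every cycle has completed a whole number of laps, i.e. after lcm(1, 4) = 4 out-shuffles.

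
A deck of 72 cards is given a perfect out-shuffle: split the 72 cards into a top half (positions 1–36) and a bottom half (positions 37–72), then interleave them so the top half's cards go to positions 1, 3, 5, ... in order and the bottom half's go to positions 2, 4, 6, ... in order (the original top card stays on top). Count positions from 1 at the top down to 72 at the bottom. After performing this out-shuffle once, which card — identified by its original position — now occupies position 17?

Work backwards from position 17, undoing one out-shuffle at a time:
17 ← 9
So the card now at position 17 started at position 9.

9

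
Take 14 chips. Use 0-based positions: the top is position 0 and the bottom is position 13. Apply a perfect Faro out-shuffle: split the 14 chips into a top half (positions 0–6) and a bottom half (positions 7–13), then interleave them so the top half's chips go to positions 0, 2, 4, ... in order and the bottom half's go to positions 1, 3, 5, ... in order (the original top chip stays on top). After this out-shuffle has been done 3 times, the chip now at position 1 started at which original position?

5

Work backwards from position 1, undoing one out-shuffle at a time:
1 ← 7 ← 10 ← 5
So the chip now at position 1 started at position 5.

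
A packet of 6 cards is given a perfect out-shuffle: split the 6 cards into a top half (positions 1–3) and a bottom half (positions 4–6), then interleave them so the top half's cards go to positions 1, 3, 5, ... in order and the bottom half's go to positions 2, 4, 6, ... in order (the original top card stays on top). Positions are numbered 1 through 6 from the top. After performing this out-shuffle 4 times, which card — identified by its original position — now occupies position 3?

Work backwards from position 3, undoing one out-shuffle at a time:
3 ← 2 ← 4 ← 5 ← 3
So the card now at position 3 started at position 3.

3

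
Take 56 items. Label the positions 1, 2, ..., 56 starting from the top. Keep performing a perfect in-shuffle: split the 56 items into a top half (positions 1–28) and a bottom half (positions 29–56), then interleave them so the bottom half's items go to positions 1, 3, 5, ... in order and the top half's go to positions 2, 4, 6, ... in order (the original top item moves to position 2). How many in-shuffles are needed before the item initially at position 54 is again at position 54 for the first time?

18

Follow position 54 under repeated in-shuffles:
54 → 51 → 45 → 33 → 9 → 18 → 36 → 15 → 30 → 3 → 6 → 12 → 24 → 48 → 39 → 21 → 42 → 27 → 54
It first returns after 18 in-shuffles.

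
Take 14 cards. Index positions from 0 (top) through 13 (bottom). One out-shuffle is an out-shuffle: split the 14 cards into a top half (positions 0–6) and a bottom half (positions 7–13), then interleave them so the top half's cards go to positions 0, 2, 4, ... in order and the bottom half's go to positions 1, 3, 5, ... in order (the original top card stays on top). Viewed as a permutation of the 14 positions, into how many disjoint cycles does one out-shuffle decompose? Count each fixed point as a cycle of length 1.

3

Trace each unvisited position around until it returns:
(0) (1 2 4 8 3 6 ... len 12) (13)
3 cycles in total.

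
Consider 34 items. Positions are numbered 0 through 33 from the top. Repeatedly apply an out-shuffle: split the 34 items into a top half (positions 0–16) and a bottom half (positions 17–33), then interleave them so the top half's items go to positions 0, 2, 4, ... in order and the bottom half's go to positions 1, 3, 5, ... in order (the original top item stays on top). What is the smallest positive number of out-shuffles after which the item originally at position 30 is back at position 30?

10

Follow position 30 under repeated out-shuffles:
30 → 27 → 21 → 9 → 18 → 3 → 6 → 12 → 24 → 15 → 30
It first returns after 10 out-shuffles.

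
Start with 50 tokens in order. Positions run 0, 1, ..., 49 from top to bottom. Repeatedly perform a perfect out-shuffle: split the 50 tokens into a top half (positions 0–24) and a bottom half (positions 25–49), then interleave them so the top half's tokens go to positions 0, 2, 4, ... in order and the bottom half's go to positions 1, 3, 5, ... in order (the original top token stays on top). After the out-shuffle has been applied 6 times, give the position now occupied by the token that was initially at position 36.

1

Track the token's position through each out-shuffle:
36 → 23 → 46 → 43 → 37 → 25 → 1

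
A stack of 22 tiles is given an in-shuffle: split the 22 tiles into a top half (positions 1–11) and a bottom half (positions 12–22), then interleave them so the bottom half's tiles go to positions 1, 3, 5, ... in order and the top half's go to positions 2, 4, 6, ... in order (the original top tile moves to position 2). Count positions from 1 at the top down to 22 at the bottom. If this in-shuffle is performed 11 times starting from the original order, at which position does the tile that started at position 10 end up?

Track the tile's position through each in-shuffle:
10 → 20 → 17 → 11 → 22 → 21 → 19 → 15 → 7 → 14 → 5 → 10

10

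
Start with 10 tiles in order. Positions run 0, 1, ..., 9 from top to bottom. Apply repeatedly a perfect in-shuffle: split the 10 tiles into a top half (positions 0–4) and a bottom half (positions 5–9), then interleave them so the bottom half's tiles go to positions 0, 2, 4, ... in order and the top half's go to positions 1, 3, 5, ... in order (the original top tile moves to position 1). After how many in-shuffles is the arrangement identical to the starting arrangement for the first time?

10

The in-shuffle permutes the 10 positions with cycle lengths [10].
Every tile is home exactly when every cycle has completed a whole number of laps, i.e. after lcm(10) = 10 in-shuffles.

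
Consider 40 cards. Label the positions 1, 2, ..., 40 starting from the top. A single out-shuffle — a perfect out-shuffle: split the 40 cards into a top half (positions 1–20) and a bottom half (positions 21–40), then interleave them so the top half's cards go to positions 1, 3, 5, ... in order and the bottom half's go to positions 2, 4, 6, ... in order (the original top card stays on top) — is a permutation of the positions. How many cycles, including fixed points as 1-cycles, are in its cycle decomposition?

Trace each unvisited position around until it returns:
(1) (2 3 5 9 17 33 ... len 12) (4 7 13 25 10 19 ... len 12) (8 15 29 18 35 30 ... len 12) (14 27) (40)
6 cycles in total.

6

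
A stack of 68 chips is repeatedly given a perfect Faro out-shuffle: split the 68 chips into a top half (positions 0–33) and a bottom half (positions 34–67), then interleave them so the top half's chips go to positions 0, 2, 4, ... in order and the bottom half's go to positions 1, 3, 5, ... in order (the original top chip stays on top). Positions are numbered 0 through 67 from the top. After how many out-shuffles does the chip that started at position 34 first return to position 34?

66

Follow position 34 under repeated out-shuffles:
34 → 1 → 2 → 4 → 8 → 16 → 32 → 64 → ... → 34 (length 66)
It first returns after 66 out-shuffles.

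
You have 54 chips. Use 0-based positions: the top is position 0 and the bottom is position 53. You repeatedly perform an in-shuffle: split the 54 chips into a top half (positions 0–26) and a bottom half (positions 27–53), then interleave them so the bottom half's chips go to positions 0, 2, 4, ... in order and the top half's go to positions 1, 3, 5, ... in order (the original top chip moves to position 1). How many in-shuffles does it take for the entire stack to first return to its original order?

20

The in-shuffle permutes the 54 positions with cycle lengths [4, 10, 20, 20].
Every chip is home exactly when every cycle has completed a whole number of laps, i.e. after lcm(4, 10, 20) = 20 in-shuffles.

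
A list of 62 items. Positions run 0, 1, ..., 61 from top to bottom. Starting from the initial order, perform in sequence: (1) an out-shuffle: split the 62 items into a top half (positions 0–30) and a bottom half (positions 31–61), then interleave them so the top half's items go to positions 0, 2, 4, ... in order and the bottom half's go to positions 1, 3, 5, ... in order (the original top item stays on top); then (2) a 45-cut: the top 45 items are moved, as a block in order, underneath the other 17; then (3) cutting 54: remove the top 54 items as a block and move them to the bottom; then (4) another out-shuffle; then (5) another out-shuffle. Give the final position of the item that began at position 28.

15

Track the item from position 28 forward through each operation:
  after op 1 (out-shuffle): 28 → 56
  after op 2 (cut 45): 56 → 11
  after op 3 (cut 54): 11 → 19
  after op 4 (out-shuffle): 19 → 38
  after op 5 (out-shuffle): 38 → 15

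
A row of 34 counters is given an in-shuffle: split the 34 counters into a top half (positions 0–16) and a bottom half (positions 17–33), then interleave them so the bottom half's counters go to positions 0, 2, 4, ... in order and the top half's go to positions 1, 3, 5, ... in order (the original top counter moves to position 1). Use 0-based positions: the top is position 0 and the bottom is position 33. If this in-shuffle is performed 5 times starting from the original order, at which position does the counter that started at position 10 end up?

1

Track the counter's position through each in-shuffle:
10 → 21 → 8 → 17 → 0 → 1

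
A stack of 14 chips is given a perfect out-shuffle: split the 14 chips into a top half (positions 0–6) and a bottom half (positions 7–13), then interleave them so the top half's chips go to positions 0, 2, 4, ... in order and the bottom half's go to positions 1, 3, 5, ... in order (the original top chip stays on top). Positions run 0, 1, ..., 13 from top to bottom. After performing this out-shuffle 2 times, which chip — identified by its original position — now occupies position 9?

12

Work backwards from position 9, undoing one out-shuffle at a time:
9 ← 11 ← 12
So the chip now at position 9 started at position 12.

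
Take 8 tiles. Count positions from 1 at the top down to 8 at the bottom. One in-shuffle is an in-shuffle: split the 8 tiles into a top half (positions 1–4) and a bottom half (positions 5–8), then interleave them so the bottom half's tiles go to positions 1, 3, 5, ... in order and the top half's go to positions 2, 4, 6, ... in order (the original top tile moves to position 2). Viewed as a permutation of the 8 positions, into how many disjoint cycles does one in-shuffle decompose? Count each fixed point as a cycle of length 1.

2

Trace each unvisited position around until it returns:
(1 2 4 8 7 5) (3 6)
2 cycles in total.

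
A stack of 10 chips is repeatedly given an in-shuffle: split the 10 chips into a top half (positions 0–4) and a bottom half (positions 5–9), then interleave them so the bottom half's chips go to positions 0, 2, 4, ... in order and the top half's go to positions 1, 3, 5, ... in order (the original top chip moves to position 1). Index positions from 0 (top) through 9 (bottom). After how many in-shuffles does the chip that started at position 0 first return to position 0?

10

Follow position 0 under repeated in-shuffles:
0 → 1 → 3 → 7 → 4 → 9 → 8 → 6 → 2 → 5 → 0
It first returns after 10 in-shuffles.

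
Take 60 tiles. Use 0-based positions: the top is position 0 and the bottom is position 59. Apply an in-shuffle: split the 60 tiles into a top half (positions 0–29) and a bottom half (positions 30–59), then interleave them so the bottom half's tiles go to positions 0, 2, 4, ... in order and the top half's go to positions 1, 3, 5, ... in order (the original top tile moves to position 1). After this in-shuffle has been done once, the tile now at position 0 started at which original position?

30

Work backwards from position 0, undoing one in-shuffle at a time:
0 ← 30
So the tile now at position 0 started at position 30.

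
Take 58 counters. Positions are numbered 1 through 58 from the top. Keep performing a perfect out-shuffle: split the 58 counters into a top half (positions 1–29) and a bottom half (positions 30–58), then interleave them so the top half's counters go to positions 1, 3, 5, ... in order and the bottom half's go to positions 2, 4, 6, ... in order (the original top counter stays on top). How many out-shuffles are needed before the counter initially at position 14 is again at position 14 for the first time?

Follow position 14 under repeated out-shuffles:
14 → 27 → 53 → 48 → 38 → 18 → 35 → 12 → 23 → 45 → 32 → 6 → 11 → 21 → 41 → 24 → 47 → 36 → 14
It first returns after 18 out-shuffles.

18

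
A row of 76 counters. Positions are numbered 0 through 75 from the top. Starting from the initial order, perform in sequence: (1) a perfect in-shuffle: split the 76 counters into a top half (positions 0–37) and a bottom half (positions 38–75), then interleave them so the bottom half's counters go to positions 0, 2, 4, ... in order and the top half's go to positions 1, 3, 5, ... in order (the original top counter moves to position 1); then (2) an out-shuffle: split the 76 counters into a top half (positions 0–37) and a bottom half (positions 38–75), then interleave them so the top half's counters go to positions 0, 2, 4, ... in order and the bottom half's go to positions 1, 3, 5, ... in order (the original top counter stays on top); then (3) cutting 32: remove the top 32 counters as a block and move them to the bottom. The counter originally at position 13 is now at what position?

22

Track the counter from position 13 forward through each operation:
  after op 1 (in-shuffle): 13 → 27
  after op 2 (out-shuffle): 27 → 54
  after op 3 (cut 32): 54 → 22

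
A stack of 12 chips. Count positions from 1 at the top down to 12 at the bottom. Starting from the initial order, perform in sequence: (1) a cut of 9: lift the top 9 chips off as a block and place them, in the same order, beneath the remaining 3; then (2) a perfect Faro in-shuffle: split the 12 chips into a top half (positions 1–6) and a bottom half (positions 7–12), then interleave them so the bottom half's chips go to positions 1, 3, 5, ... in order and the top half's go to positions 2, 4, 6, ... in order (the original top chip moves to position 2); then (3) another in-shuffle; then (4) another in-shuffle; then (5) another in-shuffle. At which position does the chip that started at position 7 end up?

4

Track the chip from position 7 forward through each operation:
  after op 1 (cut 9): 7 → 10
  after op 2 (in-shuffle): 10 → 7
  after op 3 (in-shuffle): 7 → 1
  after op 4 (in-shuffle): 1 → 2
  after op 5 (in-shuffle): 2 → 4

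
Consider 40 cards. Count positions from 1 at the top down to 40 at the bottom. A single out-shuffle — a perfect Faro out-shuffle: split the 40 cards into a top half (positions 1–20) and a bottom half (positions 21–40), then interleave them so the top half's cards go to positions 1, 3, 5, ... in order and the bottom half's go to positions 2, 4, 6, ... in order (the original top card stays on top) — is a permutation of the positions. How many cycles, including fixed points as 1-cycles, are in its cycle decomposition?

Trace each unvisited position around until it returns:
(1) (2 3 5 9 17 33 ... len 12) (4 7 13 25 10 19 ... len 12) (8 15 29 18 35 30 ... len 12) (14 27) (40)
6 cycles in total.

6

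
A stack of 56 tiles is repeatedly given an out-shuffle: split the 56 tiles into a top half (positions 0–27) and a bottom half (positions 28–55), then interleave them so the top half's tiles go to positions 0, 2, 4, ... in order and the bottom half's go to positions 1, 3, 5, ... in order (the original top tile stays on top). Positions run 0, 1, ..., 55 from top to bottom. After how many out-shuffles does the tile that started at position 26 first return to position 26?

Follow position 26 under repeated out-shuffles:
26 → 52 → 49 → 43 → 31 → 7 → 14 → 28 → 1 → 2 → 4 → 8 → 16 → 32 → 9 → 18 → 36 → 17 → 34 → 13 → 26
It first returns after 20 out-shuffles.

20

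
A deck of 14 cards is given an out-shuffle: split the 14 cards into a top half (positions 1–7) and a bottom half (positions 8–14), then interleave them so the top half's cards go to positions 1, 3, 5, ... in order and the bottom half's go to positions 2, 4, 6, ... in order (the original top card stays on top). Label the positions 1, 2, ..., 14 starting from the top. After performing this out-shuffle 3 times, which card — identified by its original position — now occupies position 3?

11

Work backwards from position 3, undoing one out-shuffle at a time:
3 ← 2 ← 8 ← 11
So the card now at position 3 started at position 11.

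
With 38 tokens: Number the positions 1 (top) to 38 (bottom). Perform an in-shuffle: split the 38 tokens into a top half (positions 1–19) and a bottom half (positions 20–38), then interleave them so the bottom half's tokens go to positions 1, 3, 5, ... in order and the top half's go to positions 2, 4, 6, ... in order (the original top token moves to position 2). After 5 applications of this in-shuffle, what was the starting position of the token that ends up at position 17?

Work backwards from position 17, undoing one in-shuffle at a time:
17 ← 28 ← 14 ← 7 ← 23 ← 31
So the token now at position 17 started at position 31.

31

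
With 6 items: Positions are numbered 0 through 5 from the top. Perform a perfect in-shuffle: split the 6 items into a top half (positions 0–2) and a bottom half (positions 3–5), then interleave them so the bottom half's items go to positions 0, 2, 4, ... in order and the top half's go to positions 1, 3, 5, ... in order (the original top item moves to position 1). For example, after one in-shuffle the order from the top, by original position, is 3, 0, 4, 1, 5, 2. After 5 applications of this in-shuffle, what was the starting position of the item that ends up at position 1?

3

Work backwards from position 1, undoing one in-shuffle at a time:
1 ← 0 ← 3 ← 1 ← 0 ← 3
So the item now at position 1 started at position 3.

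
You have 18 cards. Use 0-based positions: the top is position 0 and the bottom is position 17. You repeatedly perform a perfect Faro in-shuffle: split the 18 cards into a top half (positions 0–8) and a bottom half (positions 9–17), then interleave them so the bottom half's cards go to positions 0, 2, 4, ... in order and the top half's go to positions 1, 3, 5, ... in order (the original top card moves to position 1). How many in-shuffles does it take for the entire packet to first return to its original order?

18

The in-shuffle permutes the 18 positions with cycle lengths [18].
Every card is home exactly when every cycle has completed a whole number of laps, i.e. after lcm(18) = 18 in-shuffles.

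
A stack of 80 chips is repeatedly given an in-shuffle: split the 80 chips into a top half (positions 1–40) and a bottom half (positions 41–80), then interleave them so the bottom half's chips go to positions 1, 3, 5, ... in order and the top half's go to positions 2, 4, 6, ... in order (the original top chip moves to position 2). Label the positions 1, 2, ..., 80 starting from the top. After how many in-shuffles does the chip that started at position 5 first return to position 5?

Follow position 5 under repeated in-shuffles:
5 → 10 → 20 → 40 → 80 → 79 → 77 → 73 → ... → 5 (length 54)
It first returns after 54 in-shuffles.

54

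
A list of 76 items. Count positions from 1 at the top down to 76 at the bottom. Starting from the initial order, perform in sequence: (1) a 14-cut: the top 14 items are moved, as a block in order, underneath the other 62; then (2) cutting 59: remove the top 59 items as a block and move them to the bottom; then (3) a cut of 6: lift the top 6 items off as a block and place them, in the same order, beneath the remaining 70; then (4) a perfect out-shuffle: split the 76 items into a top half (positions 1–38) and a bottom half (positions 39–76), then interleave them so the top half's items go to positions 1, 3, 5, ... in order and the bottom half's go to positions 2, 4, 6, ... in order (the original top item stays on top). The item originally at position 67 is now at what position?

52

Track the item from position 67 forward through each operation:
  after op 1 (cut 14): 67 → 53
  after op 2 (cut 59): 53 → 70
  after op 3 (cut 6): 70 → 64
  after op 4 (out-shuffle): 64 → 52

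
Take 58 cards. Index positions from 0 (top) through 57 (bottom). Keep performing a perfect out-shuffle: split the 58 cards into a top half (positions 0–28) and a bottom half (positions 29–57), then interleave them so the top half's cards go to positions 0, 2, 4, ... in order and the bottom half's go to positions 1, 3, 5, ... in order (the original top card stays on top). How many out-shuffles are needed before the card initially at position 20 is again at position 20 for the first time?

18

Follow position 20 under repeated out-shuffles:
20 → 40 → 23 → 46 → 35 → 13 → 26 → 52 → 47 → 37 → 17 → 34 → 11 → 22 → 44 → 31 → 5 → 10 → 20
It first returns after 18 out-shuffles.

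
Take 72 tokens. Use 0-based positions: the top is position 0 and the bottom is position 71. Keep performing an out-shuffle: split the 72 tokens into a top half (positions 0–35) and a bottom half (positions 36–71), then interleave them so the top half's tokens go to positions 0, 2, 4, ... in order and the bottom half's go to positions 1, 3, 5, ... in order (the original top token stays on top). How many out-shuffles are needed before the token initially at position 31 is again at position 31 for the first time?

Follow position 31 under repeated out-shuffles:
31 → 62 → 53 → 35 → 70 → 69 → 67 → 63 → ... → 31 (length 35)
It first returns after 35 out-shuffles.

35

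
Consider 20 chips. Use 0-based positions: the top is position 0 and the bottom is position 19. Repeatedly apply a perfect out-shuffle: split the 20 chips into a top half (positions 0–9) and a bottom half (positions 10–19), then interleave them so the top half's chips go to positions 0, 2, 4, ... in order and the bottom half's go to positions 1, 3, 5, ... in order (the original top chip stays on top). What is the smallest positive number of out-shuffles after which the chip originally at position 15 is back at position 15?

Follow position 15 under repeated out-shuffles:
15 → 11 → 3 → 6 → 12 → 5 → 10 → 1 → 2 → 4 → 8 → 16 → 13 → 7 → 14 → 9 → 18 → 17 → 15
It first returns after 18 out-shuffles.

18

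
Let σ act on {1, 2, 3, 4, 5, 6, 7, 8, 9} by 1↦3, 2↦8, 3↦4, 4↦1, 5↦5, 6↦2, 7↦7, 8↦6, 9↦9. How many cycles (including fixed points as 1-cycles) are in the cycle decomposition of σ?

Cycle decomposition: (1 3 4) (2 8 6) (5) (7) (9).
5 cycles.

5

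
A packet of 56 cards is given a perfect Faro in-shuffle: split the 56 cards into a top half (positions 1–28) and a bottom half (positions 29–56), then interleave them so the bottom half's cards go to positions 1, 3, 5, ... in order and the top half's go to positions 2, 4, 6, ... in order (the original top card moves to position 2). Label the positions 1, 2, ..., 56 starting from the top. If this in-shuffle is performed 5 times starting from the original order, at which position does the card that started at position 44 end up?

Track the card's position through each in-shuffle:
44 → 31 → 5 → 10 → 20 → 40

40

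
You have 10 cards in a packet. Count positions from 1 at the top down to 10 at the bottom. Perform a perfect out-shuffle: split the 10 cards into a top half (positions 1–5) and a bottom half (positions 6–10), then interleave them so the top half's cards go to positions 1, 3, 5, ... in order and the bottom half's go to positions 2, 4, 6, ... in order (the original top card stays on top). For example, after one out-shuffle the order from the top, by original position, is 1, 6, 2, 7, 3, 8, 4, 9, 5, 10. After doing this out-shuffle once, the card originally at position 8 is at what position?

Track the card's position through each out-shuffle:
8 → 6

6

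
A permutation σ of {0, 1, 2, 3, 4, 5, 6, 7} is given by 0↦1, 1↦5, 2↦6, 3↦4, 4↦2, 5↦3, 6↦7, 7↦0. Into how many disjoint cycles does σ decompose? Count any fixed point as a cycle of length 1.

1

Cycle decomposition: (0 1 5 3 4 2 6 7).
1 cycle.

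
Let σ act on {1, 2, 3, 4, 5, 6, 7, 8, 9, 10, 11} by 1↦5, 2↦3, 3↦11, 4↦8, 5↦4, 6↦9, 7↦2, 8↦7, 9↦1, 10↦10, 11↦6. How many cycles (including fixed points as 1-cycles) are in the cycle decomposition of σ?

Cycle decomposition: (1 5 4 8 7 2 3 11 6 9) (10).
2 cycles.

2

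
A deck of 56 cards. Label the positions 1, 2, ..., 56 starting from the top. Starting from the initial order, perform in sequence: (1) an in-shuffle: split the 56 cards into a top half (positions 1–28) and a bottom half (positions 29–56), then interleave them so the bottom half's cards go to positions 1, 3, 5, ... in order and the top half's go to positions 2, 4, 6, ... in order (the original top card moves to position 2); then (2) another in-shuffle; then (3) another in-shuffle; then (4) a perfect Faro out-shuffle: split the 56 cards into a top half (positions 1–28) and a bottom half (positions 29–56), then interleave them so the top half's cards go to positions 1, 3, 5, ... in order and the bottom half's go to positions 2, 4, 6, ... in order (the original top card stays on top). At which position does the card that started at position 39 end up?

53

Track the card from position 39 forward through each operation:
  after op 1 (in-shuffle): 39 → 21
  after op 2 (in-shuffle): 21 → 42
  after op 3 (in-shuffle): 42 → 27
  after op 4 (out-shuffle): 27 → 53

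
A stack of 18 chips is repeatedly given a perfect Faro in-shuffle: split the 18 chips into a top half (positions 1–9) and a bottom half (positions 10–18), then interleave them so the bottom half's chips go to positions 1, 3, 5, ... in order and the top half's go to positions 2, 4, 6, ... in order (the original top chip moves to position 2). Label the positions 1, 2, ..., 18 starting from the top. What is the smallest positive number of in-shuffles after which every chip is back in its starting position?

The in-shuffle permutes the 18 positions with cycle lengths [18].
Every chip is home exactly when every cycle has completed a whole number of laps, i.e. after lcm(18) = 18 in-shuffles.

18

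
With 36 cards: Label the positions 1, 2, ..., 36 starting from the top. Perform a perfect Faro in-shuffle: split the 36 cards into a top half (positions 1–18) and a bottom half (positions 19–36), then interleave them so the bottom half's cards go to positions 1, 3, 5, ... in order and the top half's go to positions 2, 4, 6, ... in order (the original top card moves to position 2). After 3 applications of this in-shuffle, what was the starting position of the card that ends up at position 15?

Work backwards from position 15, undoing one in-shuffle at a time:
15 ← 26 ← 13 ← 25
So the card now at position 15 started at position 25.

25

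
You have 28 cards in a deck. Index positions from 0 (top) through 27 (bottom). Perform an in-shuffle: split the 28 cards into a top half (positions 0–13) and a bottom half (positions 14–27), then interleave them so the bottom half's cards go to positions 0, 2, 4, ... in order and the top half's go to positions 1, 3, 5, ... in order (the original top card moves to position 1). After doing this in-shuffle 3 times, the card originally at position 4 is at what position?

10

Track the card's position through each in-shuffle:
4 → 9 → 19 → 10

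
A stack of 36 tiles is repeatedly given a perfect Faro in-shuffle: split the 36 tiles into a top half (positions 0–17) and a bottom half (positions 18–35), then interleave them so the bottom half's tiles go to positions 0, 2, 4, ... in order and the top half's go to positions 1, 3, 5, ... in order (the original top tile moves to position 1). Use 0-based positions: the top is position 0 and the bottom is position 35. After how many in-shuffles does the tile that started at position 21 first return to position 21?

Follow position 21 under repeated in-shuffles:
21 → 6 → 13 → 27 → 18 → 0 → 1 → 3 → ... → 21 (length 36)
It first returns after 36 in-shuffles.

36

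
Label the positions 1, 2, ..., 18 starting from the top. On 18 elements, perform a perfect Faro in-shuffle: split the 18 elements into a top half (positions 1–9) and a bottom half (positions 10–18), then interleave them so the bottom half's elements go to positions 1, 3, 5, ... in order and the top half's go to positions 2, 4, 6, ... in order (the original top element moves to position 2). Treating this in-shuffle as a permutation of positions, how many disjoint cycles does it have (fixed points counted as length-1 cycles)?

Trace each unvisited position around until it returns:
(1 2 4 8 16 13 ... len 18)
1 cycle in total.

1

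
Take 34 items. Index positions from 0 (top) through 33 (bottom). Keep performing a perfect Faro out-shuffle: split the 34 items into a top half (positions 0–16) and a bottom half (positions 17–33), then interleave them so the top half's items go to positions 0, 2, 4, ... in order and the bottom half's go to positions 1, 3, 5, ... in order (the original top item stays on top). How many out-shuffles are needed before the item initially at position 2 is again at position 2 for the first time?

Follow position 2 under repeated out-shuffles:
2 → 4 → 8 → 16 → 32 → 31 → 29 → 25 → 17 → 1 → 2
It first returns after 10 out-shuffles.

10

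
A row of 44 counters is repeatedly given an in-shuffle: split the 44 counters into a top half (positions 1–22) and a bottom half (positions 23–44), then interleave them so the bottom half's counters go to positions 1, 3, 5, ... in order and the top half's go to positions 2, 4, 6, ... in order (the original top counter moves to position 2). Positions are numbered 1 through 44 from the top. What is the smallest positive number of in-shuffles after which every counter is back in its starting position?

The in-shuffle permutes the 44 positions with cycle lengths [2, 4, 4, 4, 6, 12, 12].
Every counter is home exactly when every cycle has completed a whole number of laps, i.e. after lcm(2, 4, 6, 12) = 12 in-shuffles.

12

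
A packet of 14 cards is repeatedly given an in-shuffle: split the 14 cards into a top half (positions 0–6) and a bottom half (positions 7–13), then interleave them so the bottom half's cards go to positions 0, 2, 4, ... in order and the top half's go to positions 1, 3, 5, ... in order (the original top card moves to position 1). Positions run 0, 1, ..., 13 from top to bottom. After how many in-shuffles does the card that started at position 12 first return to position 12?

4

Follow position 12 under repeated in-shuffles:
12 → 10 → 6 → 13 → 12
It first returns after 4 in-shuffles.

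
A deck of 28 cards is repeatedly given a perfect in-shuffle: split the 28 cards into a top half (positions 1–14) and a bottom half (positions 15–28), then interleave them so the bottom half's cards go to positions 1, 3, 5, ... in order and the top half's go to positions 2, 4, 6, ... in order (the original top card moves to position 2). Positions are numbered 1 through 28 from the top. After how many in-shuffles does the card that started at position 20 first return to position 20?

Follow position 20 under repeated in-shuffles:
20 → 11 → 22 → 15 → 1 → 2 → 4 → 8 → ... → 20 (length 28)
It first returns after 28 in-shuffles.

28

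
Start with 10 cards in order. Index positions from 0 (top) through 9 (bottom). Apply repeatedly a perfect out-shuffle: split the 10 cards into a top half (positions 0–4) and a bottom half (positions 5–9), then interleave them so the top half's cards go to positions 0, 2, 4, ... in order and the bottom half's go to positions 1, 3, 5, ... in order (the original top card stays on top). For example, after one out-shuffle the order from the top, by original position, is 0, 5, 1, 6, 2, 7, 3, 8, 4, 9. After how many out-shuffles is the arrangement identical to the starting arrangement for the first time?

6

The out-shuffle permutes the 10 positions with cycle lengths [1, 1, 2, 6].
Every card is home exactly when every cycle has completed a whole number of laps, i.e. after lcm(1, 2, 6) = 6 out-shuffles.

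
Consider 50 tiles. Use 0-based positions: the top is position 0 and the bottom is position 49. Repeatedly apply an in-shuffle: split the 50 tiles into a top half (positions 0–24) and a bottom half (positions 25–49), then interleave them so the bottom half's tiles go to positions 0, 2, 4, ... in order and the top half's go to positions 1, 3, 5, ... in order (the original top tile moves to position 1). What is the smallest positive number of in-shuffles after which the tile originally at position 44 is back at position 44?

8

Follow position 44 under repeated in-shuffles:
44 → 38 → 26 → 2 → 5 → 11 → 23 → 47 → 44
It first returns after 8 in-shuffles.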